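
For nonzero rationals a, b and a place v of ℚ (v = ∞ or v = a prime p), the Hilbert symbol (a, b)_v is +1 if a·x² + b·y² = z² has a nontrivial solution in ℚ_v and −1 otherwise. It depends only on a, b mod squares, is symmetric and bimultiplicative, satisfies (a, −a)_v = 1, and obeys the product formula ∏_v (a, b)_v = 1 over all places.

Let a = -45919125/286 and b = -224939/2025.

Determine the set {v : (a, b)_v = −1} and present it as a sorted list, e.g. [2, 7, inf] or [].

[2, 13, 17, inf]

(a, b) ≡ (-24310, -11) mod (ℚ^×)²; places V = {2, 3, 5, 7, 11, 13, 17, ∞}.
(a,b)_∞: sgn(-24310)=−, sgn(-11)=−, so -1.
(a,b)_7: α=4, u≡1; β=0, v≡3 (mod 7); (1|7)=+1, (3|7)=-1; sign (−1)^0·+1^0·-1^4 = +1.
(a,b)_5: α=3, u≡2; β=-2, v≡1 (mod 5); (2|5)=-1, (1|5)=+1; sign (−1)^0·-1^-2·+1^3 = +1.
(a,b)_11: α=-1, u≡3; β=3, v≡7 (mod 11); (3|11)=+1, (7|11)=-1; sign (−1)^1·+1^3·-1^-1 = +1.
(a,b)_17: α=1, u≡4; β=0, v≡11 (mod 17); (4|17)=+1, (11|17)=-1; sign (−1)^0·+1^0·-1^1 = -1.
(a,b)_3: α=2, u≡2; β=-4, v≡1 (mod 3); (2|3)=-1, (1|3)=+1; sign (−1)^0·-1^-4·+1^2 = +1.
(a,b)_2: α=-1, β=0; u≡5, v≡5 (mod 8); ε(u)ε(v)=0·0, αω(v)=-1·1, βω(u)=0·1; sum ≡ 1  ⇒  -1.
(a,b)_13: α=-1, u≡11; β=2, v≡6 (mod 13); (11|13)=-1, (6|13)=-1; sign (−1)^0·-1^2·-1^-1 = -1.
|Ram(-24310, -11)| = 4, even; anisotropic at {2, 13, 17, ∞}.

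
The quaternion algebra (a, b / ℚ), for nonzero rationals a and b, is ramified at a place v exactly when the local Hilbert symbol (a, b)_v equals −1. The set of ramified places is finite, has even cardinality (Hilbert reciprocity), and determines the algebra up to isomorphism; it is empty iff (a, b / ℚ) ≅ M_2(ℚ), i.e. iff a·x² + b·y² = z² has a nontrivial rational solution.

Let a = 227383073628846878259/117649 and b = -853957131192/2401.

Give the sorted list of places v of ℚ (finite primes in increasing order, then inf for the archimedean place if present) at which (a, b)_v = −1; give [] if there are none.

Mod squares: a ≡ 451, b ≡ -12958. Check v ∈ {∞, 2, 3, 7, 11, 19, 31, 41}.
v=2: v_2(a)=0, v_2(b)=3; units ≡ 3, 1 (mod 8); ε·ε+αω+βω = 1·0+0·0+3·1 ≡ 1  ⇒  (a,b)_2 = -1.
v=∞: 451 > 0 and -12958 < 0  ⇒  (a,b)_∞ = +1.
v=31: a=31^2·(≡17), b=31^1·(≡5) mod 31; (17|31)=-1, (5|31)=+1; (−1)^{2·1·15}·(-1)^1·(+1)^2 = -1.
v=11: a=11^5·(≡10), b=11^3·(≡7) mod 11; (10|11)=-1, (7|11)=-1; (−1)^{5·3·5}·(-1)^3·(-1)^5 = -1.
v=7: a=7^-6·(≡6), b=7^-4·(≡3) mod 7; (6|7)=-1, (3|7)=-1; (−1)^{-6·-4·3}·(-1)^-4·(-1)^-6 = +1.
v=19: a=19^2·(≡14), b=19^1·(≡18) mod 19; (14|19)=-1, (18|19)=-1; (−1)^{2·1·9}·(-1)^1·(-1)^2 = -1.
v=41: a=41^3·(≡27), b=41^2·(≡10) mod 41; (27|41)=-1, (10|41)=+1; (−1)^{3·2·20}·(-1)^2·(+1)^3 = +1.
v=3: a=3^10·(≡1), b=3^4·(≡2) mod 3; (1|3)=+1, (2|3)=-1; (−1)^{10·4·1}·(+1)^4·(-1)^10 = +1.
Ram(451, -12958) = {2, 11, 19, 31}; no ℚ_2-point on the conic.

[2, 11, 19, 31]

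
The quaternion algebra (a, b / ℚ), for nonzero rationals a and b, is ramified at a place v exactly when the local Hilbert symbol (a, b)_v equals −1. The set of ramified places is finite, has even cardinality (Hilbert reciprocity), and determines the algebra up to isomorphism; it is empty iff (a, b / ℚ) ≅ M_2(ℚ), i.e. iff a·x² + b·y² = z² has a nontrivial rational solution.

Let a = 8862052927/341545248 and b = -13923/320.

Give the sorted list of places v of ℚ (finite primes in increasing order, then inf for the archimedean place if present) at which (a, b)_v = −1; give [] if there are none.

(a, b) ≡ (14, -7735) mod (ℚ^×)²; places V = {2, 3, 5, 7, 11, 13, 17, 23, ∞}.
(a,b)_11: α=-4, u≡3; β=0, v≡3 (mod 11); (3|11)=+1, (3|11)=+1; sign (−1)^0·+1^0·+1^-4 = +1.
(a,b)_3: α=-6, u≡2; β=2, v≡2 (mod 3); (2|3)=-1, (2|3)=-1; sign (−1)^0·-1^2·-1^-6 = +1.
(a,b)_2: α=-5, β=-6; u≡7, v≡1 (mod 8); ε(u)ε(v)=1·0, αω(v)=-5·0, βω(u)=-6·0; sum ≡ 0  ⇒  +1.
(a,b)_∞: sgn(14)=+, sgn(-7735)=−, so +1.
(a,b)_13: α=2, u≡1; β=1, v≡1 (mod 13); (1|13)=+1, (1|13)=+1; sign (−1)^0·+1^1·+1^2 = +1.
(a,b)_7: α=3, u≡4; β=1, v≡4 (mod 7); (4|7)=+1, (4|7)=+1; sign (−1)^1·+1^1·+1^3 = -1.
(a,b)_17: α=2, u≡6; β=1, v≡1 (mod 17); (6|17)=-1, (1|17)=+1; sign (−1)^0·-1^1·+1^2 = -1.
(a,b)_23: α=2, u≡5; β=0, v≡4 (mod 23); (5|23)=-1, (4|23)=+1; sign (−1)^0·-1^0·+1^2 = +1.
(a,b)_5: α=0, u≡4; β=-1, v≡3 (mod 5); (4|5)=+1, (3|5)=-1; sign (−1)^0·+1^-1·-1^0 = +1.
Ram(14, -7735) = {7, 17}; no ℚ_7-point on the conic.

[7, 17]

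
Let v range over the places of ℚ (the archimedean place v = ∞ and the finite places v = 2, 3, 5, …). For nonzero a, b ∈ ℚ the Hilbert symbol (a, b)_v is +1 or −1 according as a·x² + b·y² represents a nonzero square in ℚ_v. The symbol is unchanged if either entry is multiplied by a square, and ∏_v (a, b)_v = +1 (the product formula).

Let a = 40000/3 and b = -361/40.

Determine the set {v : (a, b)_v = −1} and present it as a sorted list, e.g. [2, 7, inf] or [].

[3, 5]

Mod squares: a ≡ 3, b ≡ -10. Check v ∈ {∞, 2, 3, 5, 19}.
v=∞: 3 > 0 and -10 < 0  ⇒  (a,b)_∞ = +1.
v=5: a=5^4·(≡3), b=5^-1·(≡3) mod 5; (3|5)=-1, (3|5)=-1; (−1)^{4·-1·2}·(-1)^-1·(-1)^4 = -1.
v=19: a=19^0·(≡8), b=19^2·(≡9) mod 19; (8|19)=-1, (9|19)=+1; (−1)^{0·2·9}·(-1)^2·(+1)^0 = +1.
v=3: a=3^-1·(≡1), b=3^0·(≡2) mod 3; (1|3)=+1, (2|3)=-1; (−1)^{-1·0·1}·(+1)^0·(-1)^-1 = -1.
v=2: v_2(a)=6, v_2(b)=-3; units ≡ 3, 3 (mod 8); ε·ε+αω+βω = 1·1+6·1+-3·1 ≡ 0  ⇒  (a,b)_2 = +1.
Ram(3, -10) = {3, 5}; no ℚ_3-point on the conic.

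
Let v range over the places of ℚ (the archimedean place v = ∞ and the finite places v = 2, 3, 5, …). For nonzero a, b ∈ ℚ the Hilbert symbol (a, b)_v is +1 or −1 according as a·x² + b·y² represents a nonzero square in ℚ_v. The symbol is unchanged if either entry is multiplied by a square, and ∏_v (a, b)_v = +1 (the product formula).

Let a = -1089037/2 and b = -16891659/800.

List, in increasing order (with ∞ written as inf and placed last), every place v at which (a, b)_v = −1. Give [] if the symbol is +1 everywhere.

Mod squares: a ≡ -986, b ≡ -46342. Check v ∈ {∞, 2, 3, 5, 17, 29, 47}.
v=5: a=5^0·(≡4), b=5^-2·(≡3) mod 5; (4|5)=+1, (3|5)=-1; (−1)^{0·-2·2}·(+1)^-2·(-1)^0 = +1.
v=2: v_2(a)=-1, v_2(b)=-5; units ≡ 3, 5 (mod 8); ε·ε+αω+βω = 1·0+-1·1+-5·1 ≡ 0  ⇒  (a,b)_2 = +1.
v=∞: -986 < 0 and -46342 < 0  ⇒  (a,b)_∞ = -1.
v=3: a=3^0·(≡1), b=3^6·(≡2) mod 3; (1|3)=+1, (2|3)=-1; (−1)^{0·6·1}·(+1)^6·(-1)^0 = +1.
v=47: a=47^2·(≡12), b=47^1·(≡12) mod 47; (12|47)=+1, (12|47)=+1; (−1)^{2·1·23}·(+1)^1·(+1)^2 = +1.
v=29: a=29^1·(≡1), b=29^1·(≡15) mod 29; (1|29)=+1, (15|29)=-1; (−1)^{1·1·14}·(+1)^1·(-1)^1 = -1.
v=17: a=17^1·(≡6), b=17^1·(≡6) mod 17; (6|17)=-1, (6|17)=-1; (−1)^{1·1·8}·(-1)^1·(-1)^1 = +1.
Ram(-986, -46342) = {29, ∞}; no ℚ_29-point on the conic.

[29, inf]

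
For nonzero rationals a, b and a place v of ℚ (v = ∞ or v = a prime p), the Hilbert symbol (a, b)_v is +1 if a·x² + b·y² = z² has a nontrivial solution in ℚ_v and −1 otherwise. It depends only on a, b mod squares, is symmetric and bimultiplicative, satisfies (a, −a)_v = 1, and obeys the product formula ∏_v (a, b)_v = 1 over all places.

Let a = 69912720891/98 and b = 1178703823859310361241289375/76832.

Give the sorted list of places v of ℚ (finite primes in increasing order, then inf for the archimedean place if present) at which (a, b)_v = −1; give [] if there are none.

[13, 23]

Mod squares: a ≡ 10214438, b ≡ 785726. Check v ∈ {∞, 2, 3, 5, 7, 11, 13, 19, 23, 29, 31}.
v=5: a=5^0·(≡2), b=5^4·(≡4) mod 5; (2|5)=-1, (4|5)=+1; (−1)^{0·4·2}·(-1)^4·(+1)^0 = +1.
v=7: a=7^-2·(≡3), b=7^-4·(≡2) mod 7; (3|7)=-1, (2|7)=+1; (−1)^{-2·-4·3}·(-1)^-4·(+1)^-2 = +1.
v=∞: 10214438 > 0 and 785726 > 0  ⇒  (a,b)_∞ = +1.
v=2: v_2(a)=-1, v_2(b)=-5; units ≡ 3, 7 (mod 8); ε·ε+αω+βω = 1·1+-1·0+-5·1 ≡ 0  ⇒  (a,b)_2 = +1.
v=3: a=3^4·(≡2), b=3^2·(≡2) mod 3; (2|3)=-1, (2|3)=-1; (−1)^{4·2·1}·(-1)^2·(-1)^4 = +1.
v=13: a=13^3·(≡5), b=13^4·(≡5) mod 13; (5|13)=-1, (5|13)=-1; (−1)^{3·4·6}·(-1)^4·(-1)^3 = -1.
v=11: a=11^0·(≡9), b=11^2·(≡2) mod 11; (9|11)=+1, (2|11)=-1; (−1)^{0·2·5}·(+1)^2·(-1)^0 = +1.
v=31: a=31^1·(≡23), b=31^3·(≡1) mod 31; (23|31)=-1, (1|31)=+1; (−1)^{1·3·15}·(-1)^3·(+1)^1 = +1.
v=29: a=29^1·(≡10), b=29^3·(≡3) mod 29; (10|29)=-1, (3|29)=-1; (−1)^{1·3·14}·(-1)^3·(-1)^1 = +1.
v=19: a=19^1·(≡5), b=19^3·(≡18) mod 19; (5|19)=+1, (18|19)=-1; (−1)^{1·3·9}·(+1)^3·(-1)^1 = +1.
v=23: a=23^1·(≡15), b=23^3·(≡11) mod 23; (15|23)=-1, (11|23)=-1; (−1)^{1·3·11}·(-1)^3·(-1)^1 = -1.
(10214438, 785726 / ℚ) ramifies at {13, 23}: a division algebra.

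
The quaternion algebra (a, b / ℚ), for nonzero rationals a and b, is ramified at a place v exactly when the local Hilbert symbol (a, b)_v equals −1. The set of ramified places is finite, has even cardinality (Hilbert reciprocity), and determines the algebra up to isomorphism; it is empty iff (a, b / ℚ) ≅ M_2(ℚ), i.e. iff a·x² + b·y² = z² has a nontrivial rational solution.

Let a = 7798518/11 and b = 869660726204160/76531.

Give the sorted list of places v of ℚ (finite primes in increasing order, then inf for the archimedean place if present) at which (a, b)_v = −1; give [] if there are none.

Mod squares: a ≡ 2002, b ≡ 1365. Check v ∈ {∞, 2, 3, 5, 7, 11, 13, 19, 23, 29}.
v=∞: 2002 > 0 and 1365 > 0  ⇒  (a,b)_∞ = +1.
v=13: a=13^1·(≡6), b=13^-1·(≡3) mod 13; (6|13)=-1, (3|13)=+1; (−1)^{1·-1·6}·(-1)^-1·(+1)^1 = -1.
v=23: a=23^2·(≡2), b=23^2·(≡8) mod 23; (2|23)=+1, (8|23)=+1; (−1)^{2·2·11}·(+1)^2·(+1)^2 = +1.
v=3: a=3^4·(≡1), b=3^5·(≡2) mod 3; (1|3)=+1, (2|3)=-1; (−1)^{4·5·1}·(+1)^5·(-1)^4 = +1.
v=11: a=11^-1·(≡2), b=11^4·(≡9) mod 11; (2|11)=-1, (9|11)=+1; (−1)^{-1·4·5}·(-1)^4·(+1)^-1 = +1.
v=7: a=7^1·(≡6), b=7^-1·(≡5) mod 7; (6|7)=-1, (5|7)=-1; (−1)^{1·-1·3}·(-1)^-1·(-1)^1 = -1.
v=5: a=5^0·(≡3), b=5^1·(≡2) mod 5; (3|5)=-1, (2|5)=-1; (−1)^{0·1·2}·(-1)^1·(-1)^0 = -1.
v=2: v_2(a)=1, v_2(b)=8; units ≡ 1, 5 (mod 8); ε·ε+αω+βω = 0·0+1·1+8·0 ≡ 1  ⇒  (a,b)_2 = -1.
v=19: a=19^0·(≡4), b=19^2·(≡7) mod 19; (4|19)=+1, (7|19)=+1; (−1)^{0·2·9}·(+1)^2·(+1)^0 = +1.
v=29: a=29^0·(≡9), b=29^-2·(≡27) mod 29; (9|29)=+1, (27|29)=-1; (−1)^{0·-2·14}·(+1)^-2·(-1)^0 = +1.
|Ram(2002, 1365)| = 4, even; anisotropic at {2, 5, 7, 13}.

[2, 5, 7, 13]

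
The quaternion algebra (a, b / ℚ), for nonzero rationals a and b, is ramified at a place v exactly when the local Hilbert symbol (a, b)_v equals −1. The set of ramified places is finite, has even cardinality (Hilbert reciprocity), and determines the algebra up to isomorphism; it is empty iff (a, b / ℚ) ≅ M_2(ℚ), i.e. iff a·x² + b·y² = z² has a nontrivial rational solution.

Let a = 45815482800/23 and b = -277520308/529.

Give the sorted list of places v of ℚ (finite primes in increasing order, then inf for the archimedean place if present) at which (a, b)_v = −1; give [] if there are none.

[19, 23]

Mod squares: a ≡ 304589, b ≡ -410533. Check v ∈ {∞, 2, 3, 5, 13, 17, 19, 23, 31, 41}.
v=2: v_2(a)=4, v_2(b)=2; units ≡ 5, 3 (mod 8); ε·ε+αω+βω = 0·1+4·1+2·1 ≡ 0  ⇒  (a,b)_2 = +1.
v=23: a=23^-1·(≡1), b=23^-2·(≡15) mod 23; (1|23)=+1, (15|23)=-1; (−1)^{-1·-2·11}·(+1)^-2·(-1)^-1 = -1.
v=41: a=41^1·(≡1), b=41^1·(≡4) mod 41; (1|41)=+1, (4|41)=+1; (−1)^{1·1·20}·(+1)^1·(+1)^1 = +1.
v=19: a=19^1·(≡13), b=19^1·(≡2) mod 19; (13|19)=-1, (2|19)=-1; (−1)^{1·1·9}·(-1)^1·(-1)^1 = -1.
v=5: a=5^2·(≡4), b=5^0·(≡3) mod 5; (4|5)=+1, (3|5)=-1; (−1)^{2·0·2}·(+1)^0·(-1)^2 = +1.
v=∞: 304589 > 0 and -410533 < 0  ⇒  (a,b)_∞ = +1.
v=13: a=13^0·(≡10), b=13^2·(≡6) mod 13; (10|13)=+1, (6|13)=-1; (−1)^{0·2·6}·(+1)^2·(-1)^0 = +1.
v=3: a=3^2·(≡2), b=3^0·(≡2) mod 3; (2|3)=-1, (2|3)=-1; (−1)^{2·0·1}·(-1)^0·(-1)^2 = +1.
v=31: a=31^2·(≡28), b=31^1·(≡18) mod 31; (28|31)=+1, (18|31)=+1; (−1)^{2·1·15}·(+1)^1·(+1)^2 = +1.
v=17: a=17^1·(≡1), b=17^1·(≡1) mod 17; (1|17)=+1, (1|17)=+1; (−1)^{1·1·8}·(+1)^1·(+1)^1 = +1.
Ram(304589, -410533) = {19, 23}; no ℚ_19-point on the conic.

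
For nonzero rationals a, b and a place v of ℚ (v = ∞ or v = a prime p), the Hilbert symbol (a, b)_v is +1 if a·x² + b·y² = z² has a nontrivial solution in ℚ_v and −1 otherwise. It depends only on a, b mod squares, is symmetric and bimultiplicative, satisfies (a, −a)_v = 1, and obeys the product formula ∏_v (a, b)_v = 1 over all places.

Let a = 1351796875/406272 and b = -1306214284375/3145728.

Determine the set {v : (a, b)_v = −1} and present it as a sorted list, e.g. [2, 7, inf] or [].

Mod squares: a ≡ 2145, b ≡ -1057485. Check v ∈ {∞, 2, 3, 5, 7, 11, 13, 17, 23, 29}.
v=17: a=17^0·(≡12), b=17^1·(≡13) mod 17; (12|17)=-1, (13|17)=+1; (−1)^{0·1·8}·(-1)^1·(+1)^0 = -1.
v=29: a=29^0·(≡22), b=29^1·(≡14) mod 29; (22|29)=+1, (14|29)=-1; (−1)^{0·1·14}·(+1)^1·(-1)^0 = +1.
v=7: a=7^0·(≡5), b=7^2·(≡6) mod 7; (5|7)=-1, (6|7)=-1; (−1)^{0·2·3}·(-1)^2·(-1)^0 = +1.
v=∞: 2145 > 0 and -1057485 < 0  ⇒  (a,b)_∞ = +1.
v=11: a=11^3·(≡8), b=11^3·(≡3) mod 11; (8|11)=-1, (3|11)=+1; (−1)^{3·3·5}·(-1)^3·(+1)^3 = +1.
v=5: a=5^7·(≡4), b=5^5·(≡3) mod 5; (4|5)=+1, (3|5)=-1; (−1)^{7·5·2}·(+1)^5·(-1)^7 = -1.
v=3: a=3^-1·(≡1), b=3^-1·(≡2) mod 3; (1|3)=+1, (2|3)=-1; (−1)^{-1·-1·1}·(+1)^-1·(-1)^-1 = +1.
v=13: a=13^1·(≡3), b=13^1·(≡3) mod 13; (3|13)=+1, (3|13)=+1; (−1)^{1·1·6}·(+1)^1·(+1)^1 = +1.
v=23: a=23^-2·(≡3), b=23^0·(≡12) mod 23; (3|23)=+1, (12|23)=+1; (−1)^{-2·0·11}·(+1)^0·(+1)^-2 = +1.
v=2: v_2(a)=-8, v_2(b)=-20; units ≡ 1, 3 (mod 8); ε·ε+αω+βω = 0·1+-8·1+-20·0 ≡ 0  ⇒  (a,b)_2 = +1.
Ram(2145, -1057485) = {5, 17}; no ℚ_5-point on the conic.

[5, 17]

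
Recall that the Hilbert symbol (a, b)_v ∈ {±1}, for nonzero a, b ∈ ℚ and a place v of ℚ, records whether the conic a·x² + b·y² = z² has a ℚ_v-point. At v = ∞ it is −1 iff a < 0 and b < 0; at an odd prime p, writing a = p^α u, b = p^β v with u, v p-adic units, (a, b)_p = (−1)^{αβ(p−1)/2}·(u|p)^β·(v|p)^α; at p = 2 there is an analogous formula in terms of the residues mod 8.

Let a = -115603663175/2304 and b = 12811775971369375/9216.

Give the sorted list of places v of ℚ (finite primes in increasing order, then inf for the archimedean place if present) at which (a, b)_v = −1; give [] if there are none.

(a, b) ≡ (-39767, 1043119) mod (ℚ^×)²; places V = {2, 3, 5, 7, 11, 13, 19, 23, 31, ∞}.
(a,b)_3: α=-2, u≡1; β=-2, v≡1 (mod 3); (1|3)=+1, (1|3)=+1; sign (−1)^0·+1^-2·+1^-2 = +1.
(a,b)_2: α=-8, β=-10; u≡1, v≡7 (mod 8); ε(u)ε(v)=0·1, αω(v)=-8·0, βω(u)=-10·0; sum ≡ 0  ⇒  +1.
(a,b)_11: α=2, u≡4; β=3, v≡1 (mod 11); (4|11)=+1, (1|11)=+1; sign (−1)^0·+1^3·+1^2 = +1.
(a,b)_∞: sgn(-39767)=−, sgn(1043119)=+, so +1.
(a,b)_31: α=2, u≡17; β=3, v≡4 (mod 31); (17|31)=-1, (4|31)=+1; sign (−1)^0·-1^3·+1^2 = -1.
(a,b)_5: α=2, u≡2; β=4, v≡1 (mod 5); (2|5)=-1, (1|5)=+1; sign (−1)^0·-1^4·+1^2 = +1.
(a,b)_7: α=1, u≡6; β=1, v≡2 (mod 7); (6|7)=-1, (2|7)=+1; sign (−1)^1·-1^1·+1^1 = +1.
(a,b)_23: α=1, u≡14; β=1, v≡19 (mod 23); (14|23)=-1, (19|23)=-1; sign (−1)^1·-1^1·-1^1 = -1.
(a,b)_13: α=1, u≡12; β=2, v≡9 (mod 13); (12|13)=+1, (9|13)=+1; sign (−1)^0·+1^2·+1^1 = +1.
(a,b)_19: α=1, u≡4; β=1, v≡2 (mod 19); (4|19)=+1, (2|19)=-1; sign (−1)^1·+1^1·-1^1 = +1.
(-39767, 1043119 / ℚ) ramifies at {23, 31}: a division algebra.

[23, 31]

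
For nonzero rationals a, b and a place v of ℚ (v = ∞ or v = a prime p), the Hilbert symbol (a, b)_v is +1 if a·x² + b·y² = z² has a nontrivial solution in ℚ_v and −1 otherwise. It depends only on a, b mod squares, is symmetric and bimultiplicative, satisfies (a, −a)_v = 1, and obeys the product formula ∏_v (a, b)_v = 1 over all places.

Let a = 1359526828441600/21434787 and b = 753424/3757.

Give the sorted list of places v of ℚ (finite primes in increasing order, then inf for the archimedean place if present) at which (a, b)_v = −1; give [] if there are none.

(a, b) ≡ (75153, 13) mod (ℚ^×)²; places V = {2, 3, 5, 7, 11, 13, 17, 31, 41, 47, ∞}.
(a,b)_13: α=3, u≡3; β=-1, v≡3 (mod 13); (3|13)=+1, (3|13)=+1; sign (−1)^0·+1^-1·+1^3 = +1.
(a,b)_3: α=-11, u≡1; β=0, v≡1 (mod 3); (1|3)=+1, (1|3)=+1; sign (−1)^0·+1^0·+1^-11 = +1.
(a,b)_17: α=0, u≡2; β=-2, v≡4 (mod 17); (2|17)=+1, (4|17)=+1; sign (−1)^0·+1^-2·+1^0 = +1.
(a,b)_11: α=-2, u≡9; β=0, v≡2 (mod 11); (9|11)=+1, (2|11)=-1; sign (−1)^0·+1^0·-1^-2 = +1.
(a,b)_41: α=1, u≡17; β=0, v≡35 (mod 41); (17|41)=-1, (35|41)=-1; sign (−1)^0·-1^0·-1^1 = -1.
(a,b)_7: α=2, u≡2; β=2, v≡5 (mod 7); (2|7)=+1, (5|7)=-1; sign (−1)^0·+1^2·-1^2 = +1.
(a,b)_47: α=1, u≡3; β=0, v≡11 (mod 47); (3|47)=+1, (11|47)=-1; sign (−1)^0·+1^0·-1^1 = -1.
(a,b)_∞: sgn(75153)=+, sgn(13)=+, so +1.
(a,b)_2: α=18, β=4; u≡1, v≡5 (mod 8); ε(u)ε(v)=0·0, αω(v)=18·1, βω(u)=4·0; sum ≡ 0  ⇒  +1.
(a,b)_31: α=0, u≡10; β=2, v≡17 (mod 31); (10|31)=+1, (17|31)=-1; sign (−1)^0·+1^2·-1^0 = +1.
(a,b)_5: α=2, u≡2; β=0, v≡2 (mod 5); (2|5)=-1, (2|5)=-1; sign (−1)^0·-1^0·-1^2 = +1.
|Ram(75153, 13)| = 2, even; anisotropic at {41, 47}.

[41, 47]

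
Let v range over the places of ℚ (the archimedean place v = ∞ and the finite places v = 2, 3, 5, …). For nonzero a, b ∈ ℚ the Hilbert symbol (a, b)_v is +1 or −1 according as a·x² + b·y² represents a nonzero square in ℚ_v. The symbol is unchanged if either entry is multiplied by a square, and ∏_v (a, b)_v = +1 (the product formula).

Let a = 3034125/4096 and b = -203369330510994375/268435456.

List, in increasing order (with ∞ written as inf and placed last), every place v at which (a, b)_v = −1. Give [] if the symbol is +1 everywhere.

Mod squares: a ≡ 13485, b ≡ -39. Check v ∈ {∞, 2, 3, 5, 7, 13, 17, 29, 31}.
v=17: a=17^0·(≡1), b=17^2·(≡3) mod 17; (1|17)=+1, (3|17)=-1; (−1)^{0·2·8}·(+1)^2·(-1)^0 = +1.
v=7: a=7^0·(≡3), b=7^2·(≡5) mod 7; (3|7)=-1, (5|7)=-1; (−1)^{0·2·3}·(-1)^2·(-1)^0 = +1.
v=13: a=13^0·(≡3), b=13^1·(≡10) mod 13; (3|13)=+1, (10|13)=+1; (−1)^{0·1·6}·(+1)^1·(+1)^0 = +1.
v=3: a=3^3·(≡1), b=3^7·(≡2) mod 3; (1|3)=+1, (2|3)=-1; (−1)^{3·7·1}·(+1)^7·(-1)^3 = +1.
v=2: v_2(a)=-12, v_2(b)=-28; units ≡ 5, 1 (mod 8); ε·ε+αω+βω = 0·0+-12·0+-28·1 ≡ 0  ⇒  (a,b)_2 = +1.
v=31: a=31^1·(≡2), b=31^2·(≡29) mod 31; (2|31)=+1, (29|31)=-1; (−1)^{1·2·15}·(+1)^2·(-1)^1 = -1.
v=5: a=5^3·(≡3), b=5^4·(≡4) mod 5; (3|5)=-1, (4|5)=+1; (−1)^{3·4·2}·(-1)^4·(+1)^3 = +1.
v=∞: 13485 > 0 and -39 < 0  ⇒  (a,b)_∞ = +1.
v=29: a=29^1·(≡28), b=29^2·(≡15) mod 29; (28|29)=+1, (15|29)=-1; (−1)^{1·2·14}·(+1)^2·(-1)^1 = -1.
(13485, -39 / ℚ) ramifies at {29, 31}: a division algebra.

[29, 31]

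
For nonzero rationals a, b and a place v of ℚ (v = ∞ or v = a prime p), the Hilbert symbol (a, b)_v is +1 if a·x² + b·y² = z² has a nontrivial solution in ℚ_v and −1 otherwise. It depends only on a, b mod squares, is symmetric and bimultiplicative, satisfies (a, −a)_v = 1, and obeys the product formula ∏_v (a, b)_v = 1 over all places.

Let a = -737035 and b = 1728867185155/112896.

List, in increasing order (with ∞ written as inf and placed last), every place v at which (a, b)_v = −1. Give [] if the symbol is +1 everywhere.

[5, 13, 19, 29]

(a, b) ≡ (-737035, 408595) mod (ℚ^×)²; places V = {2, 3, 5, 7, 11, 13, 17, 19, 23, 29, ∞}.
(a,b)_23: α=1, u≡17; β=1, v≡6 (mod 23); (17|23)=-1, (6|23)=+1; sign (−1)^1·-1^1·+1^1 = +1.
(a,b)_29: α=1, u≡18; β=0, v≡2 (mod 29); (18|29)=-1, (2|29)=-1; sign (−1)^0·-1^0·-1^1 = -1.
(a,b)_13: α=1, u≡11; β=0, v≡8 (mod 13); (11|13)=-1, (8|13)=-1; sign (−1)^0·-1^0·-1^1 = -1.
(a,b)_5: α=1, u≡3; β=1, v≡1 (mod 5); (3|5)=-1, (1|5)=+1; sign (−1)^0·-1^1·+1^1 = -1.
(a,b)_17: α=1, u≡12; β=3, v≡12 (mod 17); (12|17)=-1, (12|17)=-1; sign (−1)^0·-1^3·-1^1 = +1.
(a,b)_2: α=0, β=-8; u≡5, v≡3 (mod 8); ε(u)ε(v)=0·1, αω(v)=0·1, βω(u)=-8·1; sum ≡ 0  ⇒  +1.
(a,b)_7: α=0, u≡2; β=-2, v≡5 (mod 7); (2|7)=+1, (5|7)=-1; sign (−1)^0·+1^-2·-1^0 = +1.
(a,b)_19: α=0, u≡13; β=1, v≡9 (mod 19); (13|19)=-1, (9|19)=+1; sign (−1)^0·-1^1·+1^0 = -1.
(a,b)_∞: sgn(-737035)=−, sgn(408595)=+, so +1.
(a,b)_11: α=0, u≡9; β=5, v≡9 (mod 11); (9|11)=+1, (9|11)=+1; sign (−1)^0·+1^5·+1^0 = +1.
(a,b)_3: α=0, u≡2; β=-2, v≡1 (mod 3); (2|3)=-1, (1|3)=+1; sign (−1)^0·-1^-2·+1^0 = +1.
|Ram(-737035, 408595)| = 4, even; anisotropic at {5, 13, 19, 29}.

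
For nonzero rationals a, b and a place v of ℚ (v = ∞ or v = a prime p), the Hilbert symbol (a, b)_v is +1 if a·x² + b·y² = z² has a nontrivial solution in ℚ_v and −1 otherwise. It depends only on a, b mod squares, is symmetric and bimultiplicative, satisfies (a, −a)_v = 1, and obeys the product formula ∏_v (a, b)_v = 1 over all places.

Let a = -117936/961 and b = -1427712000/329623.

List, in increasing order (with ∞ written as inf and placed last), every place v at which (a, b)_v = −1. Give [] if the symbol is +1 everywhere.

[2, 3, 11, inf]

(a, b) ≡ (-91, -2310) mod (ℚ^×)²; places V = {2, 3, 5, 7, 11, 13, 31, ∞}.
(a,b)_31: α=-2, u≡19; β=-2, v≡3 (mod 31); (19|31)=+1, (3|31)=-1; sign (−1)^0·+1^-2·-1^-2 = +1.
(a,b)_11: α=0, u≡7; β=1, v≡10 (mod 11); (7|11)=-1, (10|11)=-1; sign (−1)^0·-1^1·-1^0 = -1.
(a,b)_3: α=4, u≡2; β=1, v≡1 (mod 3); (2|3)=-1, (1|3)=+1; sign (−1)^0·-1^1·+1^4 = -1.
(a,b)_2: α=4, β=11; u≡5, v≡5 (mod 8); ε(u)ε(v)=0·0, αω(v)=4·1, βω(u)=11·1; sum ≡ 1  ⇒  -1.
(a,b)_∞: sgn(-91)=−, sgn(-2310)=−, so -1.
(a,b)_5: α=0, u≡4; β=3, v≡3 (mod 5); (4|5)=+1, (3|5)=-1; sign (−1)^0·+1^3·-1^0 = +1.
(a,b)_13: α=1, u≡11; β=2, v≡3 (mod 13); (11|13)=-1, (3|13)=+1; sign (−1)^0·-1^2·+1^1 = +1.
(a,b)_7: α=1, u≡4; β=-3, v≡3 (mod 7); (4|7)=+1, (3|7)=-1; sign (−1)^1·+1^-3·-1^1 = +1.
Ram(-91, -2310) = {2, 3, 11, ∞}; no ℚ_2-point on the conic.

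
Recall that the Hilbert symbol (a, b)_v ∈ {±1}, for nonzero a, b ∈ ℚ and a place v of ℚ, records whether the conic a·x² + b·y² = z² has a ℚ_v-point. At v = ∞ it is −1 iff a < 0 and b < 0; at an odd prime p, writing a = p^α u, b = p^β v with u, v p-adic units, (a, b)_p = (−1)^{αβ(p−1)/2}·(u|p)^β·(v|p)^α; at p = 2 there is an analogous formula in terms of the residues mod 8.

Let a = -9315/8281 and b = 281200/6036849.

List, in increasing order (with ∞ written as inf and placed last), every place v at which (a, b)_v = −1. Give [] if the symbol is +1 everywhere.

Mod squares: a ≡ -115, b ≡ 703. Check v ∈ {∞, 2, 3, 5, 7, 13, 19, 23, 37}.
v=∞: -115 < 0 and 703 > 0  ⇒  (a,b)_∞ = +1.
v=19: a=19^0·(≡8), b=19^1·(≡10) mod 19; (8|19)=-1, (10|19)=-1; (−1)^{0·1·9}·(-1)^1·(-1)^0 = -1.
v=7: a=7^-2·(≡2), b=7^-2·(≡3) mod 7; (2|7)=+1, (3|7)=-1; (−1)^{-2·-2·3}·(+1)^-2·(-1)^-2 = +1.
v=2: v_2(a)=0, v_2(b)=4; units ≡ 5, 7 (mod 8); ε·ε+αω+βω = 0·1+0·0+4·1 ≡ 0  ⇒  (a,b)_2 = +1.
v=23: a=23^1·(≡9), b=23^0·(≡3) mod 23; (9|23)=+1, (3|23)=+1; (−1)^{1·0·11}·(+1)^0·(+1)^1 = +1.
v=5: a=5^1·(≡2), b=5^2·(≡2) mod 5; (2|5)=-1, (2|5)=-1; (−1)^{1·2·2}·(-1)^2·(-1)^1 = -1.
v=3: a=3^4·(≡2), b=3^-6·(≡1) mod 3; (2|3)=-1, (1|3)=+1; (−1)^{4·-6·1}·(-1)^-6·(+1)^4 = +1.
v=13: a=13^-2·(≡11), b=13^-2·(≡1) mod 13; (11|13)=-1, (1|13)=+1; (−1)^{-2·-2·6}·(-1)^-2·(+1)^-2 = +1.
v=37: a=37^0·(≡4), b=37^1·(≡5) mod 37; (4|37)=+1, (5|37)=-1; (−1)^{0·1·18}·(+1)^1·(-1)^0 = +1.
Ram(-115, 703) = {5, 19}; no ℚ_5-point on the conic.

[5, 19]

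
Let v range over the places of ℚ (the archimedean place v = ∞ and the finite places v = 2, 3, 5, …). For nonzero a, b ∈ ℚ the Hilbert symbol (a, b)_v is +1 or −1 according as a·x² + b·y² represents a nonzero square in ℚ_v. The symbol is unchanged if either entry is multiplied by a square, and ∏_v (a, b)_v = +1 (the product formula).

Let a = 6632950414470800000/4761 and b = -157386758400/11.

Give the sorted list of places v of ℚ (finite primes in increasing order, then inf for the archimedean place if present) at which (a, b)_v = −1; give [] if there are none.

(a, b) ≡ (38570, -11) mod (ℚ^×)²; places V = {2, 3, 5, 7, 11, 17, 19, 23, 29, ∞}.
(a,b)_2: α=7, β=8; u≡5, v≡5 (mod 8); ε(u)ε(v)=0·0, αω(v)=7·1, βω(u)=8·1; sum ≡ 1  ⇒  -1.
(a,b)_3: α=-2, u≡2; β=4, v≡1 (mod 3); (2|3)=-1, (1|3)=+1; sign (−1)^0·-1^4·+1^-2 = +1.
(a,b)_17: α=2, u≡12; β=0, v≡5 (mod 17); (12|17)=-1, (5|17)=-1; sign (−1)^0·-1^0·-1^2 = +1.
(a,b)_19: α=3, u≡4; β=2, v≡12 (mod 19); (4|19)=+1, (12|19)=-1; sign (−1)^0·+1^2·-1^3 = -1.
(a,b)_29: α=3, u≡16; β=2, v≡10 (mod 29); (16|29)=+1, (10|29)=-1; sign (−1)^0·+1^2·-1^3 = -1.
(a,b)_7: α=3, u≡2; β=0, v≡6 (mod 7); (2|7)=+1, (6|7)=-1; sign (−1)^0·+1^0·-1^3 = -1.
(a,b)_5: α=5, u≡1; β=2, v≡4 (mod 5); (1|5)=+1, (4|5)=+1; sign (−1)^0·+1^2·+1^5 = +1.
(a,b)_11: α=0, u≡1; β=-1, v≡8 (mod 11); (1|11)=+1, (8|11)=-1; sign (−1)^0·+1^-1·-1^0 = +1.
(a,b)_23: α=-2, u≡10; β=0, v≡6 (mod 23); (10|23)=-1, (6|23)=+1; sign (−1)^0·-1^0·+1^-2 = +1.
(a,b)_∞: sgn(38570)=+, sgn(-11)=−, so +1.
Ram(38570, -11) = {2, 7, 19, 29}; no ℚ_2-point on the conic.

[2, 7, 19, 29]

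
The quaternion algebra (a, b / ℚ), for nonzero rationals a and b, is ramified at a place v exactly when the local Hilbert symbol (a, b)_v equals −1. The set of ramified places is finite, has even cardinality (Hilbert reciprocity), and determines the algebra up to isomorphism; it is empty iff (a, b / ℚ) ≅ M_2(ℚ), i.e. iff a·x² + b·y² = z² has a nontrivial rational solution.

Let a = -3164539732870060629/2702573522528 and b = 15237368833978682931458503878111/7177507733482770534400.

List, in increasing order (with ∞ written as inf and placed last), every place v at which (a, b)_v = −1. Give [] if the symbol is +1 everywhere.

[13, 17]

(a, b) ≡ (-23902, 188071) mod (ℚ^×)²; places V = {2, 3, 5, 7, 11, 13, 17, 19, 23, 29, 37, ∞}.
(a,b)_3: α=10, u≡2; β=18, v≡1 (mod 3); (2|3)=-1, (1|3)=+1; sign (−1)^0·-1^18·+1^10 = +1.
(a,b)_37: α=3, u≡35; β=1, v≡2 (mod 37); (35|37)=-1, (2|37)=-1; sign (−1)^0·-1^1·-1^3 = +1.
(a,b)_5: α=0, u≡2; β=-2, v≡1 (mod 5); (2|5)=-1, (1|5)=+1; sign (−1)^0·-1^-2·+1^0 = +1.
(a,b)_∞: sgn(-23902)=−, sgn(188071)=+, so +1.
(a,b)_23: α=2, u≡16; β=3, v≡18 (mod 23); (16|23)=+1, (18|23)=+1; sign (−1)^0·+1^3·+1^2 = +1.
(a,b)_13: α=0, u≡8; β=5, v≡2 (mod 13); (8|13)=-1, (2|13)=-1; sign (−1)^0·-1^5·-1^0 = -1.
(a,b)_2: α=-5, β=-12; u≡1, v≡7 (mod 8); ε(u)ε(v)=0·1, αω(v)=-5·0, βω(u)=-12·0; sum ≡ 0  ⇒  +1.
(a,b)_7: α=6, u≡3; β=12, v≡2 (mod 7); (3|7)=-1, (2|7)=+1; sign (−1)^0·-1^12·+1^6 = +1.
(a,b)_19: α=-3, u≡8; β=-6, v≡9 (mod 19); (8|19)=-1, (9|19)=+1; sign (−1)^0·-1^-6·+1^-3 = +1.
(a,b)_29: α=-2, u≡13; β=-2, v≡24 (mod 29); (13|29)=+1, (24|29)=+1; sign (−1)^0·+1^-2·+1^-2 = +1.
(a,b)_11: α=-4, u≡5; β=-6, v≡4 (mod 11); (5|11)=+1, (4|11)=+1; sign (−1)^0·+1^-6·+1^-4 = +1.
(a,b)_17: α=1, u≡6; β=1, v≡2 (mod 17); (6|17)=-1, (2|17)=+1; sign (−1)^0·-1^1·+1^1 = -1.
Ram(-23902, 188071) = {13, 17}; no ℚ_13-point on the conic.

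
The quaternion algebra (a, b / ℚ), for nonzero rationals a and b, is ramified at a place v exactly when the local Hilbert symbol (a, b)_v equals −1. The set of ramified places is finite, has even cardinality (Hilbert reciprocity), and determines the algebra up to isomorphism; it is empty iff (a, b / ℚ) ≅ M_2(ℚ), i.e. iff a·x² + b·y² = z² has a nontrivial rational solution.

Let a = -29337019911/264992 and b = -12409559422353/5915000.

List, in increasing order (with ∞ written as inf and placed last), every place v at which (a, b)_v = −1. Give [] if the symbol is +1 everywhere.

[31, inf]

Mod squares: a ≡ -327918, b ≡ -107885022. Check v ∈ {∞, 2, 3, 5, 7, 13, 31, 41, 43, 47}.
v=7: a=7^-2·(≡1), b=7^-1·(≡6) mod 7; (1|7)=+1, (6|7)=-1; (−1)^{-2·-1·3}·(+1)^-1·(-1)^-2 = +1.
v=47: a=47^2·(≡42), b=47^3·(≡4) mod 47; (42|47)=+1, (4|47)=+1; (−1)^{2·3·23}·(+1)^3·(+1)^2 = +1.
v=43: a=43^1·(≡33), b=43^1·(≡31) mod 43; (33|43)=-1, (31|43)=+1; (−1)^{1·1·21}·(-1)^1·(+1)^1 = +1.
v=∞: -327918 < 0 and -107885022 < 0  ⇒  (a,b)_∞ = -1.
v=5: a=5^0·(≡2), b=5^-4·(≡3) mod 5; (2|5)=-1, (3|5)=-1; (−1)^{0·-4·2}·(-1)^-4·(-1)^0 = +1.
v=3: a=3^5·(≡2), b=3^7·(≡1) mod 3; (2|3)=-1, (1|3)=+1; (−1)^{5·7·1}·(-1)^7·(+1)^5 = +1.
v=31: a=31^1·(≡22), b=31^1·(≡15) mod 31; (22|31)=-1, (15|31)=-1; (−1)^{1·1·15}·(-1)^1·(-1)^1 = -1.
v=13: a=13^-2·(≡6), b=13^-2·(≡6) mod 13; (6|13)=-1, (6|13)=-1; (−1)^{-2·-2·6}·(-1)^-2·(-1)^-2 = +1.
v=41: a=41^1·(≡6), b=41^1·(≡38) mod 41; (6|41)=-1, (38|41)=-1; (−1)^{1·1·20}·(-1)^1·(-1)^1 = +1.
v=2: v_2(a)=-5, v_2(b)=-3; units ≡ 1, 1 (mod 8); ε·ε+αω+βω = 0·0+-5·0+-3·0 ≡ 0  ⇒  (a,b)_2 = +1.
(-327918, -107885022 / ℚ) ramifies at {31, ∞}: a division algebra.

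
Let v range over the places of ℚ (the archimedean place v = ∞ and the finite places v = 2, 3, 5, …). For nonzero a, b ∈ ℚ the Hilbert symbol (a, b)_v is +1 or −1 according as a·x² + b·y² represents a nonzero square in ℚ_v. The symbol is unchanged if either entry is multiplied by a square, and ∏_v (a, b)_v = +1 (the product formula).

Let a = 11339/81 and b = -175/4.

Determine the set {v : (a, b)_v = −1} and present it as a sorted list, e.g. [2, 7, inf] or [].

Mod squares: a ≡ 11339, b ≡ -7. Check v ∈ {∞, 2, 3, 5, 7, 17, 23, 29}.
v=∞: 11339 > 0 and -7 < 0  ⇒  (a,b)_∞ = +1.
v=5: a=5^0·(≡4), b=5^2·(≡2) mod 5; (4|5)=+1, (2|5)=-1; (−1)^{0·2·2}·(+1)^2·(-1)^0 = +1.
v=2: v_2(a)=0, v_2(b)=-2; units ≡ 3, 1 (mod 8); ε·ε+αω+βω = 1·0+0·0+-2·1 ≡ 0  ⇒  (a,b)_2 = +1.
v=29: a=29^1·(≡17), b=29^0·(≡7) mod 29; (17|29)=-1, (7|29)=+1; (−1)^{1·0·14}·(-1)^0·(+1)^1 = +1.
v=7: a=7^0·(≡5), b=7^1·(≡6) mod 7; (5|7)=-1, (6|7)=-1; (−1)^{0·1·3}·(-1)^1·(-1)^0 = -1.
v=17: a=17^1·(≡16), b=17^0·(≡3) mod 17; (16|17)=+1, (3|17)=-1; (−1)^{1·0·8}·(+1)^0·(-1)^1 = -1.
v=23: a=23^1·(≡20), b=23^0·(≡8) mod 23; (20|23)=-1, (8|23)=+1; (−1)^{1·0·11}·(-1)^0·(+1)^1 = +1.
v=3: a=3^-4·(≡2), b=3^0·(≡2) mod 3; (2|3)=-1, (2|3)=-1; (−1)^{-4·0·1}·(-1)^0·(-1)^-4 = +1.
Ram(11339, -7) = {7, 17}; no ℚ_7-point on the conic.

[7, 17]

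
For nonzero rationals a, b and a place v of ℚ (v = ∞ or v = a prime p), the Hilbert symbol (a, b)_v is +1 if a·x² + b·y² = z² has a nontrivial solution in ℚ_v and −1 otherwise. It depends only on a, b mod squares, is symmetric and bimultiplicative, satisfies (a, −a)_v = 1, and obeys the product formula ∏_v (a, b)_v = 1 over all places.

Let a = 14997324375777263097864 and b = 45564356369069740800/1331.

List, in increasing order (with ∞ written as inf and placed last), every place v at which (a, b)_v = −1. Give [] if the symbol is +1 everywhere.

[3, 11, 17, 29]

(a, b) ≡ (422994, 187473) mod (ℚ^×)²; places V = {2, 3, 5, 11, 13, 17, 19, 23, 29, ∞}.
(a,b)_2: α=3, β=8; u≡1, v≡1 (mod 8); ε(u)ε(v)=0·0, αω(v)=3·0, βω(u)=8·0; sum ≡ 0  ⇒  +1.
(a,b)_29: α=3, u≡6; β=2, v≡15 (mod 29); (6|29)=+1, (15|29)=-1; sign (−1)^0·+1^2·-1^3 = -1.
(a,b)_3: α=1, u≡1; β=3, v≡1 (mod 3); (1|3)=+1, (1|3)=+1; sign (−1)^1·+1^3·+1^1 = -1.
(a,b)_23: α=4, u≡4; β=3, v≡3 (mod 23); (4|23)=+1, (3|23)=+1; sign (−1)^0·+1^3·+1^4 = +1.
(a,b)_11: α=1, u≡4; β=-3, v≡4 (mod 11); (4|11)=+1, (4|11)=+1; sign (−1)^1·+1^-3·+1^1 = -1.
(a,b)_19: α=4, u≡6; β=3, v≡1 (mod 19); (6|19)=+1, (1|19)=+1; sign (−1)^0·+1^3·+1^4 = +1.
(a,b)_13: α=1, u≡9; β=1, v≡4 (mod 13); (9|13)=+1, (4|13)=+1; sign (−1)^0·+1^1·+1^1 = +1.
(a,b)_5: α=0, u≡4; β=2, v≡2 (mod 5); (4|5)=+1, (2|5)=-1; sign (−1)^0·+1^2·-1^0 = +1.
(a,b)_∞: sgn(422994)=+, sgn(187473)=+, so +1.
(a,b)_17: α=3, u≡3; β=2, v≡12 (mod 17); (3|17)=-1, (12|17)=-1; sign (−1)^0·-1^2·-1^3 = -1.
|Ram(422994, 187473)| = 4, even; anisotropic at {3, 11, 17, 29}.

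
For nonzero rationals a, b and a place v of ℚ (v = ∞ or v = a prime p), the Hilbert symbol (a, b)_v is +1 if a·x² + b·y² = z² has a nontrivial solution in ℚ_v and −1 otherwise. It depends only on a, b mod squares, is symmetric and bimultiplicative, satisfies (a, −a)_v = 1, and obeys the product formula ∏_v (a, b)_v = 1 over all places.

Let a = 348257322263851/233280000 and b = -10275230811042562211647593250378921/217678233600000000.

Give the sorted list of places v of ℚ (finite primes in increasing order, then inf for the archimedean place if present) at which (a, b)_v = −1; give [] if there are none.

(a, b) ≡ (38, -1729) mod (ℚ^×)²; places V = {2, 3, 5, 7, 11, 13, 19, 47, ∞}.
(a,b)_11: α=2, u≡3; β=4, v≡5 (mod 11); (3|11)=+1, (5|11)=+1; sign (−1)^0·+1^4·+1^2 = +1.
(a,b)_13: α=4, u≡1; β=9, v≡12 (mod 13); (1|13)=+1, (12|13)=+1; sign (−1)^0·+1^9·+1^4 = +1.
(a,b)_19: α=1, u≡13; β=3, v≡16 (mod 19); (13|19)=-1, (16|19)=+1; sign (−1)^1·-1^3·+1^1 = +1.
(a,b)_5: α=-4, u≡2; β=-8, v≡4 (mod 5); (2|5)=-1, (4|5)=+1; sign (−1)^0·-1^-8·+1^-4 = +1.
(a,b)_47: α=2, u≡20; β=4, v≡26 (mod 47); (20|47)=-1, (26|47)=-1; sign (−1)^0·-1^4·-1^2 = +1.
(a,b)_7: α=4, u≡6; β=11, v≡3 (mod 7); (6|7)=-1, (3|7)=-1; sign (−1)^0·-1^11·-1^4 = -1.
(a,b)_3: α=-6, u≡2; β=-12, v≡2 (mod 3); (2|3)=-1, (2|3)=-1; sign (−1)^0·-1^-12·-1^-6 = +1.
(a,b)_2: α=-9, β=-20; u≡3, v≡7 (mod 8); ε(u)ε(v)=1·1, αω(v)=-9·0, βω(u)=-20·1; sum ≡ 1  ⇒  -1.
(a,b)_∞: sgn(38)=+, sgn(-1729)=−, so +1.
Ram(38, -1729) = {2, 7}; no ℚ_2-point on the conic.

[2, 7]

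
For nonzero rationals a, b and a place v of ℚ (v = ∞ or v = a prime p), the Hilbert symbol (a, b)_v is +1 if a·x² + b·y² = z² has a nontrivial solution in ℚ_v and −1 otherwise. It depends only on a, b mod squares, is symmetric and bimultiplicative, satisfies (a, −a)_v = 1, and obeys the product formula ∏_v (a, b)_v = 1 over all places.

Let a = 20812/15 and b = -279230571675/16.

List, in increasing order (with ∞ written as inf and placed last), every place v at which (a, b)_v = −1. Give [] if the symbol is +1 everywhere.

[3, 5]

(a, b) ≡ (645, -3) mod (ℚ^×)²; places V = {2, 3, 5, 11, 43, ∞}.
(a,b)_43: α=1, u≡38; β=4, v≡15 (mod 43); (38|43)=+1, (15|43)=+1; sign (−1)^0·+1^4·+1^1 = +1.
(a,b)_5: α=-1, u≡4; β=2, v≡3 (mod 5); (4|5)=+1, (3|5)=-1; sign (−1)^0·+1^2·-1^-1 = -1.
(a,b)_2: α=2, β=-4; u≡5, v≡5 (mod 8); ε(u)ε(v)=0·0, αω(v)=2·1, βω(u)=-4·1; sum ≡ 0  ⇒  +1.
(a,b)_11: α=2, u≡10; β=2, v≡8 (mod 11); (10|11)=-1, (8|11)=-1; sign (−1)^0·-1^2·-1^2 = +1.
(a,b)_∞: sgn(645)=+, sgn(-3)=−, so +1.
(a,b)_3: α=-1, u≡2; β=3, v≡2 (mod 3); (2|3)=-1, (2|3)=-1; sign (−1)^1·-1^3·-1^-1 = -1.
Ram(645, -3) = {3, 5}; no ℚ_3-point on the conic.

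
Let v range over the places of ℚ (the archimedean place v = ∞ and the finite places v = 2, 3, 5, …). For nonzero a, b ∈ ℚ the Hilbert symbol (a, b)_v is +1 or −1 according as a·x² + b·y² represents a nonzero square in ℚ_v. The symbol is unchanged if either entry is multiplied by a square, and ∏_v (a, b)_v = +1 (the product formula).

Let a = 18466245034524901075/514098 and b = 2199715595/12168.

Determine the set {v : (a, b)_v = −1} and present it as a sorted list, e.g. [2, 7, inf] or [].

Mod squares: a ≡ 374, b ≡ 248710. Check v ∈ {∞, 2, 3, 5, 7, 11, 13, 17, 19}.
v=19: a=19^6·(≡8), b=19^3·(≡10) mod 19; (8|19)=-1, (10|19)=-1; (−1)^{6·3·9}·(-1)^3·(-1)^6 = -1.
v=∞: 374 > 0 and 248710 > 0  ⇒  (a,b)_∞ = +1.
v=2: v_2(a)=-1, v_2(b)=-3; units ≡ 3, 3 (mod 8); ε·ε+αω+βω = 1·1+-1·1+-3·1 ≡ 1  ⇒  (a,b)_2 = -1.
v=11: a=11^3·(≡1), b=11^1·(≡4) mod 11; (1|11)=+1, (4|11)=+1; (−1)^{3·1·5}·(+1)^1·(+1)^3 = -1.
v=5: a=5^2·(≡1), b=5^1·(≡3) mod 5; (1|5)=+1, (3|5)=-1; (−1)^{2·1·2}·(+1)^1·(-1)^2 = +1.
v=7: a=7^4·(≡6), b=7^3·(≡5) mod 7; (6|7)=-1, (5|7)=-1; (−1)^{4·3·3}·(-1)^3·(-1)^4 = -1.
v=3: a=3^-2·(≡2), b=3^-2·(≡1) mod 3; (2|3)=-1, (1|3)=+1; (−1)^{-2·-2·1}·(-1)^-2·(+1)^-2 = +1.
v=17: a=17^3·(≡6), b=17^1·(≡10) mod 17; (6|17)=-1, (10|17)=-1; (−1)^{3·1·8}·(-1)^1·(-1)^3 = +1.
v=13: a=13^-4·(≡4), b=13^-2·(≡11) mod 13; (4|13)=+1, (11|13)=-1; (−1)^{-4·-2·6}·(+1)^-2·(-1)^-4 = +1.
Ram(374, 248710) = {2, 7, 11, 19}; no ℚ_2-point on the conic.

[2, 7, 11, 19]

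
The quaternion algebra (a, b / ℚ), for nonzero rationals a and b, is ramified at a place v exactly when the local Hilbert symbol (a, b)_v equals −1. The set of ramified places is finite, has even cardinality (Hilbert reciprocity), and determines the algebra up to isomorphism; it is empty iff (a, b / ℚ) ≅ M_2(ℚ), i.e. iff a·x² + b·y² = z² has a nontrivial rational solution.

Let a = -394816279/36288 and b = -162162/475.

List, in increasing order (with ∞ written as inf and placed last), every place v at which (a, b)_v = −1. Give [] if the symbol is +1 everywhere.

(a, b) ≡ (-17017, -38038) mod (ℚ^×)²; places V = {2, 3, 5, 7, 11, 13, 17, 19, 31, ∞}.
(a,b)_7: α=-1, u≡6; β=1, v≡3 (mod 7); (6|7)=-1, (3|7)=-1; sign (−1)^1·-1^1·-1^-1 = -1.
(a,b)_31: α=2, u≡14; β=0, v≡3 (mod 31); (14|31)=+1, (3|31)=-1; sign (−1)^0·+1^0·-1^2 = +1.
(a,b)_3: α=-4, u≡2; β=4, v≡2 (mod 3); (2|3)=-1, (2|3)=-1; sign (−1)^0·-1^4·-1^-4 = +1.
(a,b)_17: α=1, u≡8; β=0, v≡16 (mod 17); (8|17)=+1, (16|17)=+1; sign (−1)^0·+1^0·+1^1 = +1.
(a,b)_∞: sgn(-17017)=−, sgn(-38038)=−, so -1.
(a,b)_13: α=3, u≡1; β=1, v≡12 (mod 13); (1|13)=+1, (12|13)=+1; sign (−1)^0·+1^1·+1^3 = +1.
(a,b)_19: α=0, u≡11; β=-1, v≡10 (mod 19); (11|19)=+1, (10|19)=-1; sign (−1)^0·+1^-1·-1^0 = +1.
(a,b)_2: α=-6, β=1; u≡7, v≡5 (mod 8); ε(u)ε(v)=1·0, αω(v)=-6·1, βω(u)=1·0; sum ≡ 0  ⇒  +1.
(a,b)_11: α=1, u≡5; β=1, v≡10 (mod 11); (5|11)=+1, (10|11)=-1; sign (−1)^1·+1^1·-1^1 = +1.
(a,b)_5: α=0, u≡2; β=-2, v≡2 (mod 5); (2|5)=-1, (2|5)=-1; sign (−1)^0·-1^-2·-1^0 = +1.
Ram(-17017, -38038) = {7, ∞}; no ℚ_7-point on the conic.

[7, inf]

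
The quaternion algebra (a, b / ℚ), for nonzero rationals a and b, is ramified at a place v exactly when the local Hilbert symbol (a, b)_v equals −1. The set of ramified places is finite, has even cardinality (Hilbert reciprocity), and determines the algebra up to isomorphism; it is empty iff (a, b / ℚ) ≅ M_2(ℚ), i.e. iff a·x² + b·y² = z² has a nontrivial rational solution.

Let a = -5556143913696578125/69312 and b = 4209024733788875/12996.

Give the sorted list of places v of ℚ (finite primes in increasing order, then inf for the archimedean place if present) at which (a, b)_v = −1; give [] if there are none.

[3, 5, 7, 17]

(a, b) ≡ (-3927, 12155) mod (ℚ^×)²; places V = {2, 3, 5, 7, 11, 13, 17, 19, 23, 31, 43, ∞}.
(a,b)_3: α=-1, u≡2; β=-2, v≡2 (mod 3); (2|3)=-1, (2|3)=-1; sign (−1)^0·-1^-2·-1^-1 = -1.
(a,b)_23: α=2, u≡16; β=2, v≡17 (mod 23); (16|23)=+1, (17|23)=-1; sign (−1)^0·+1^2·-1^2 = +1.
(a,b)_17: α=3, u≡7; β=3, v≡16 (mod 17); (7|17)=-1, (16|17)=+1; sign (−1)^0·-1^3·+1^3 = -1.
(a,b)_5: α=6, u≡2; β=3, v≡1 (mod 5); (2|5)=-1, (1|5)=+1; sign (−1)^0·-1^3·+1^6 = -1.
(a,b)_31: α=2, u≡18; β=0, v≡6 (mod 31); (18|31)=+1, (6|31)=-1; sign (−1)^0·+1^0·-1^2 = +1.
(a,b)_7: α=1, u≡5; β=2, v≡3 (mod 7); (5|7)=-1, (3|7)=-1; sign (−1)^0·-1^2·-1^1 = -1.
(a,b)_43: α=2, u≡8; β=2, v≡37 (mod 43); (8|43)=-1, (37|43)=-1; sign (−1)^0·-1^2·-1^2 = +1.
(a,b)_13: α=0, u≡10; β=1, v≡12 (mod 13); (10|13)=+1, (12|13)=+1; sign (−1)^0·+1^1·+1^0 = +1.
(a,b)_2: α=-6, β=-2; u≡1, v≡3 (mod 8); ε(u)ε(v)=0·1, αω(v)=-6·1, βω(u)=-2·0; sum ≡ 0  ⇒  +1.
(a,b)_19: α=-2, u≡4; β=-2, v≡14 (mod 19); (4|19)=+1, (14|19)=-1; sign (−1)^0·+1^-2·-1^-2 = +1.
(a,b)_11: α=1, u≡10; β=1, v≡1 (mod 11); (10|11)=-1, (1|11)=+1; sign (−1)^1·-1^1·+1^1 = +1.
(a,b)_∞: sgn(-3927)=−, sgn(12155)=+, so +1.
Ram(-3927, 12155) = {3, 5, 7, 17}; no ℚ_3-point on the conic.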